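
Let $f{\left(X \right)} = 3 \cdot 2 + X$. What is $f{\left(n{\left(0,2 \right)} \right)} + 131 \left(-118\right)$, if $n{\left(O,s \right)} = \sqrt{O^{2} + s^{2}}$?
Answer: $-15450$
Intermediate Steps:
$f{\left(X \right)} = 6 + X$
$f{\left(n{\left(0,2 \right)} \right)} + 131 \left(-118\right) = \left(6 + \sqrt{0^{2} + 2^{2}}\right) + 131 \left(-118\right) = \left(6 + \sqrt{0 + 4}\right) - 15458 = \left(6 + \sqrt{4}\right) - 15458 = \left(6 + 2\right) - 15458 = 8 - 15458 = -15450$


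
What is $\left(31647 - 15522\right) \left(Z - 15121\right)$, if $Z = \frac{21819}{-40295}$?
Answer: $- \frac{1965065107650}{8059} \approx -2.4383 \cdot 10^{8}$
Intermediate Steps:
$Z = - \frac{21819}{40295}$ ($Z = 21819 \left(- \frac{1}{40295}\right) = - \frac{21819}{40295} \approx -0.54148$)
$\left(31647 - 15522\right) \left(Z - 15121\right) = \left(31647 - 15522\right) \left(- \frac{21819}{40295} - 15121\right) = 16125 \left(- \frac{609322514}{40295}\right) = - \frac{1965065107650}{8059}$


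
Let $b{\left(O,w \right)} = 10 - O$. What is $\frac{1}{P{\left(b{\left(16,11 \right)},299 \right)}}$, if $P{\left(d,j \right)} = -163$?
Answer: $- \frac{1}{163} \approx -0.006135$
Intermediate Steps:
$\frac{1}{P{\left(b{\left(16,11 \right)},299 \right)}} = \frac{1}{-163} = - \frac{1}{163}$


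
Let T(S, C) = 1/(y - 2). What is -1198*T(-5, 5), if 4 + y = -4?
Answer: 599/5 ≈ 119.80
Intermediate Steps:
y = -8 (y = -4 - 4 = -8)
T(S, C) = -1/10 (T(S, C) = 1/(-8 - 2) = 1/(-10) = -1/10)
-1198*T(-5, 5) = -1198*(-1/10) = 599/5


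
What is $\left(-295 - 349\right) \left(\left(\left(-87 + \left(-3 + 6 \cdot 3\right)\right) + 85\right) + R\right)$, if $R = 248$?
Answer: $-168084$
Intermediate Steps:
$\left(-295 - 349\right) \left(\left(\left(-87 + \left(-3 + 6 \cdot 3\right)\right) + 85\right) + R\right) = \left(-295 - 349\right) \left(\left(\left(-87 + \left(-3 + 6 \cdot 3\right)\right) + 85\right) + 248\right) = - 644 \left(\left(\left(-87 + \left(-3 + 18\right)\right) + 85\right) + 248\right) = - 644 \left(\left(\left(-87 + 15\right) + 85\right) + 248\right) = - 644 \left(\left(-72 + 85\right) + 248\right) = - 644 \left(13 + 248\right) = \left(-644\right) 261 = -168084$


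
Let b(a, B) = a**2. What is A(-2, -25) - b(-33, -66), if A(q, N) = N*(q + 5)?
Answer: -1164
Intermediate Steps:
A(q, N) = N*(5 + q)
A(-2, -25) - b(-33, -66) = -25*(5 - 2) - 1*(-33)**2 = -25*3 - 1*1089 = -75 - 1089 = -1164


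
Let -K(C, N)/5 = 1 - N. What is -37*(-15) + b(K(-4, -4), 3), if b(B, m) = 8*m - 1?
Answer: 578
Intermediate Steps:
K(C, N) = -5 + 5*N (K(C, N) = -5*(1 - N) = -5 + 5*N)
b(B, m) = -1 + 8*m
-37*(-15) + b(K(-4, -4), 3) = -37*(-15) + (-1 + 8*3) = 555 + (-1 + 24) = 555 + 23 = 578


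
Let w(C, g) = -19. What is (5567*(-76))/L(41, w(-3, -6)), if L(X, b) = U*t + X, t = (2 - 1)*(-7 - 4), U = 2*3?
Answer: 423092/25 ≈ 16924.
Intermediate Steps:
U = 6
t = -11 (t = 1*(-11) = -11)
L(X, b) = -66 + X (L(X, b) = 6*(-11) + X = -66 + X)
(5567*(-76))/L(41, w(-3, -6)) = (5567*(-76))/(-66 + 41) = -423092/(-25) = -423092*(-1/25) = 423092/25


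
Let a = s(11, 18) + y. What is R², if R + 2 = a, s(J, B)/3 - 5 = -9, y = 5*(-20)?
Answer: 12996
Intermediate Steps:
y = -100
s(J, B) = -12 (s(J, B) = 15 + 3*(-9) = 15 - 27 = -12)
a = -112 (a = -12 - 100 = -112)
R = -114 (R = -2 - 112 = -114)
R² = (-114)² = 12996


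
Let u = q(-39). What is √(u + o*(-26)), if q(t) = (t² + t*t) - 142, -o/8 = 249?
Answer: 22*√113 ≈ 233.86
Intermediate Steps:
o = -1992 (o = -8*249 = -1992)
q(t) = -142 + 2*t² (q(t) = (t² + t²) - 142 = 2*t² - 142 = -142 + 2*t²)
u = 2900 (u = -142 + 2*(-39)² = -142 + 2*1521 = -142 + 3042 = 2900)
√(u + o*(-26)) = √(2900 - 1992*(-26)) = √(2900 + 51792) = √54692 = 22*√113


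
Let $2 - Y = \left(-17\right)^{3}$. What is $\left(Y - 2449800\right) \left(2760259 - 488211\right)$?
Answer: $-5554896074480$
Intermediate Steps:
$Y = 4915$ ($Y = 2 - \left(-17\right)^{3} = 2 - -4913 = 2 + 4913 = 4915$)
$\left(Y - 2449800\right) \left(2760259 - 488211\right) = \left(4915 - 2449800\right) \left(2760259 - 488211\right) = \left(-2444885\right) 2272048 = -5554896074480$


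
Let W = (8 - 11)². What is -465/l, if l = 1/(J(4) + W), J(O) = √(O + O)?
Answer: -4185 - 930*√2 ≈ -5500.2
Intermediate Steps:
W = 9 (W = (-3)² = 9)
J(O) = √2*√O (J(O) = √(2*O) = √2*√O)
l = 1/(9 + 2*√2) (l = 1/(√2*√4 + 9) = 1/(√2*2 + 9) = 1/(2*√2 + 9) = 1/(9 + 2*√2) ≈ 0.084542)
-465/l = -465/(9/73 - 2*√2/73)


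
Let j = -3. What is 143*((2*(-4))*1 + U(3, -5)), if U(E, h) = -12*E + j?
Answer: -6721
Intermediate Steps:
U(E, h) = -3 - 12*E (U(E, h) = -12*E - 3 = -3 - 12*E)
143*((2*(-4))*1 + U(3, -5)) = 143*((2*(-4))*1 + (-3 - 12*3)) = 143*(-8*1 + (-3 - 36)) = 143*(-8 - 39) = 143*(-47) = -6721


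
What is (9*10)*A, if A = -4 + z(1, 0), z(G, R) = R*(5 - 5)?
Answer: -360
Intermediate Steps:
z(G, R) = 0 (z(G, R) = R*0 = 0)
A = -4 (A = -4 + 0 = -4)
(9*10)*A = (9*10)*(-4) = 90*(-4) = -360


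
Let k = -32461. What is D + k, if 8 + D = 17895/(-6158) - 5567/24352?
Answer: -2434754416265/74979808 ≈ -32472.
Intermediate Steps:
D = -834868777/74979808 (D = -8 + (17895/(-6158) - 5567/24352) = -8 + (17895*(-1/6158) - 5567*1/24352) = -8 + (-17895/6158 - 5567/24352) = -8 - 235030313/74979808 = -834868777/74979808 ≈ -11.135)
D + k = -834868777/74979808 - 32461 = -2434754416265/74979808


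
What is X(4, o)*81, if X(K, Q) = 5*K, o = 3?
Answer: 1620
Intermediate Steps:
X(4, o)*81 = (5*4)*81 = 20*81 = 1620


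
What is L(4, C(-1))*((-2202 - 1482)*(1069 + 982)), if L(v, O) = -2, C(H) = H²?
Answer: 15111768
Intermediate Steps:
L(4, C(-1))*((-2202 - 1482)*(1069 + 982)) = -2*(-2202 - 1482)*(1069 + 982) = -(-7368)*2051 = -2*(-7555884) = 15111768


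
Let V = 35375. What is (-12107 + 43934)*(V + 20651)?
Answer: 1783139502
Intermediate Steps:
(-12107 + 43934)*(V + 20651) = (-12107 + 43934)*(35375 + 20651) = 31827*56026 = 1783139502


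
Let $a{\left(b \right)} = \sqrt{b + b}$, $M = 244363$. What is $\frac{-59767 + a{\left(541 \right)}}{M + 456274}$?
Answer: $- \frac{59767}{700637} + \frac{\sqrt{1082}}{700637} \approx -0.085257$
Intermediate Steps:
$a{\left(b \right)} = \sqrt{2} \sqrt{b}$ ($a{\left(b \right)} = \sqrt{2 b} = \sqrt{2} \sqrt{b}$)
$\frac{-59767 + a{\left(541 \right)}}{M + 456274} = \frac{-59767 + \sqrt{2} \sqrt{541}}{244363 + 456274} = \frac{-59767 + \sqrt{1082}}{700637} = \left(-59767 + \sqrt{1082}\right) \frac{1}{700637} = - \frac{59767}{700637} + \frac{\sqrt{1082}}{700637}$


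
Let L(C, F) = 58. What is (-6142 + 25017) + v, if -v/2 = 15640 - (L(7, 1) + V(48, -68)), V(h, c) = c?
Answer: -12425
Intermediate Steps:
v = -31300 (v = -2*(15640 - (58 - 68)) = -2*(15640 - 1*(-10)) = -2*(15640 + 10) = -2*15650 = -31300)
(-6142 + 25017) + v = (-6142 + 25017) - 31300 = 18875 - 31300 = -12425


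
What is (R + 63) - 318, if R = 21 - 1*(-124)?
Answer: -110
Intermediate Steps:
R = 145 (R = 21 + 124 = 145)
(R + 63) - 318 = (145 + 63) - 318 = 208 - 318 = -110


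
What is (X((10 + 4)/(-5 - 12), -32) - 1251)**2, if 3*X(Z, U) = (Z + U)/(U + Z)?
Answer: 14077504/9 ≈ 1.5642e+6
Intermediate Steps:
X(Z, U) = 1/3 (X(Z, U) = ((Z + U)/(U + Z))/3 = ((U + Z)/(U + Z))/3 = (1/3)*1 = 1/3)
(X((10 + 4)/(-5 - 12), -32) - 1251)**2 = (1/3 - 1251)**2 = (-3752/3)**2 = 14077504/9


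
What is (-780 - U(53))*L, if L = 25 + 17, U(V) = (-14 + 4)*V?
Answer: -10500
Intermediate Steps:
U(V) = -10*V
L = 42
(-780 - U(53))*L = (-780 - (-10)*53)*42 = (-780 - 1*(-530))*42 = (-780 + 530)*42 = -250*42 = -10500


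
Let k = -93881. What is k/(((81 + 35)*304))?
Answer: -93881/35264 ≈ -2.6622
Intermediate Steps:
k/(((81 + 35)*304)) = -93881*1/(304*(81 + 35)) = -93881/(116*304) = -93881/35264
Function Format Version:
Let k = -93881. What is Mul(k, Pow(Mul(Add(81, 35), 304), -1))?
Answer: Rational(-93881, 35264) ≈ -2.6622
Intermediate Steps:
Mul(k, Pow(Mul(Add(81, 35), 304), -1)) = Mul(-93881, Pow(Mul(Add(81, 35), 304), -1)) = Mul(-93881, Pow(Mul(116, 304), -1)) = Mul(-93881, Pow(35264, -1)) = Mul(-93881, Rational(1, 35264)) = Rational(-93881, 35264)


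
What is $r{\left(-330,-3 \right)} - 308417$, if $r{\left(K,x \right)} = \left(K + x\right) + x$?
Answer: $-308753$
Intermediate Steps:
$r{\left(K,x \right)} = K + 2 x$
$r{\left(-330,-3 \right)} - 308417 = \left(-330 + 2 \left(-3\right)\right) - 308417 = \left(-330 - 6\right) - 308417 = -336 - 308417 = -308753$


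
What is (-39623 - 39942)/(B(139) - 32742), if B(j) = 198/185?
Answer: 14719525/6057072 ≈ 2.4301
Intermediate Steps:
B(j) = 198/185 (B(j) = 198*(1/185) = 198/185)
(-39623 - 39942)/(B(139) - 32742) = (-39623 - 39942)/(198/185 - 32742) = -79565/(-6057072/185) = -79565*(-185/6057072) = 14719525/6057072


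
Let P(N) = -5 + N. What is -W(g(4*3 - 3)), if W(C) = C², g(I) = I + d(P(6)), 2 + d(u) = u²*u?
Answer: -64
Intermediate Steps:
d(u) = -2 + u³ (d(u) = -2 + u²*u = -2 + u³)
g(I) = -1 + I (g(I) = I + (-2 + (-5 + 6)³) = I + (-2 + 1³) = I + (-2 + 1) = I - 1 = -1 + I)
-W(g(4*3 - 3)) = -(-1 + (4*3 - 3))² = -(-1 + (12 - 3))² = -(-1 + 9)² = -1*8² = -1*64 = -64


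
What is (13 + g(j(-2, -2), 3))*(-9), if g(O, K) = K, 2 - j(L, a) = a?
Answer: -144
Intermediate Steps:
j(L, a) = 2 - a
(13 + g(j(-2, -2), 3))*(-9) = (13 + 3)*(-9) = 16*(-9) = -144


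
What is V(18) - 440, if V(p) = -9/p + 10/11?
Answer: -9671/22 ≈ -439.59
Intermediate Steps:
V(p) = 10/11 - 9/p (V(p) = -9/p + 10*(1/11) = -9/p + 10/11 = 10/11 - 9/p)
V(18) - 440 = (10/11 - 9/18) - 440 = (10/11 - 9*1/18) - 440 = (10/11 - ½) - 440 = 9/22 - 440 = -9671/22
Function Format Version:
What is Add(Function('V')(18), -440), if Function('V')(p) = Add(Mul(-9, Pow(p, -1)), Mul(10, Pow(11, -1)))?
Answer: Rational(-9671, 22) ≈ -439.59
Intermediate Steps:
Function('V')(p) = Add(Rational(10, 11), Mul(-9, Pow(p, -1))) (Function('V')(p) = Add(Mul(-9, Pow(p, -1)), Mul(10, Rational(1, 11))) = Add(Mul(-9, Pow(p, -1)), Rational(10, 11)) = Add(Rational(10, 11), Mul(-9, Pow(p, -1))))
Add(Function('V')(18), -440) = Add(Add(Rational(10, 11), Mul(-9, Pow(18, -1))), -440) = Add(Add(Rational(10, 11), Mul(-9, Rational(1, 18))), -440) = Add(Add(Rational(10, 11), Rational(-1, 2)), -440) = Add(Rational(9, 22), -440) = Rational(-9671, 22)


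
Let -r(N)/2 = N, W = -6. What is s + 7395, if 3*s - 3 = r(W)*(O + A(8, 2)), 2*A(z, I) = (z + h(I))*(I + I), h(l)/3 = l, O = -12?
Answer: 7460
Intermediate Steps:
h(l) = 3*l
r(N) = -2*N
A(z, I) = I*(z + 3*I) (A(z, I) = ((z + 3*I)*(I + I))/2 = ((z + 3*I)*(2*I))/2 = (2*I*(z + 3*I))/2 = I*(z + 3*I))
s = 65 (s = 1 + ((-2*(-6))*(-12 + 2*(8 + 3*2)))/3 = 1 + (12*(-12 + 2*(8 + 6)))/3 = 1 + (12*(-12 + 2*14))/3 = 1 + (12*(-12 + 28))/3 = 1 + (12*16)/3 = 1 + (⅓)*192 = 1 + 64 = 65)
s + 7395 = 65 + 7395 = 7460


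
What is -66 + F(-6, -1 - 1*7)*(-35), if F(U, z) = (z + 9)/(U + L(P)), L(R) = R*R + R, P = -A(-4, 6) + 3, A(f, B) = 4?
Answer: -361/6 ≈ -60.167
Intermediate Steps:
P = -1 (P = -1*4 + 3 = -4 + 3 = -1)
L(R) = R + R² (L(R) = R² + R = R + R²)
F(U, z) = (9 + z)/U (F(U, z) = (z + 9)/(U - (1 - 1)) = (9 + z)/(U - 1*0) = (9 + z)/(U + 0) = (9 + z)/U)
-66 + F(-6, -1 - 1*7)*(-35) = -66 + ((9 + (-1 - 1*7))/(-6))*(-35) = -66 - (9 + (-1 - 7))/6*(-35) = -66 - (9 - 8)/6*(-35) = -66 - ⅙*1*(-35) = -66 - ⅙*(-35) = -66 + 35/6 = -361/6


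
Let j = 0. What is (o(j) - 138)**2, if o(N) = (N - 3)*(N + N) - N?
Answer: 19044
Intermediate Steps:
o(N) = -N + 2*N*(-3 + N) (o(N) = (-3 + N)*(2*N) - N = 2*N*(-3 + N) - N = -N + 2*N*(-3 + N))
(o(j) - 138)**2 = (0*(-7 + 2*0) - 138)**2 = (0*(-7 + 0) - 138)**2 = (0*(-7) - 138)**2 = (0 - 138)**2 = (-138)**2 = 19044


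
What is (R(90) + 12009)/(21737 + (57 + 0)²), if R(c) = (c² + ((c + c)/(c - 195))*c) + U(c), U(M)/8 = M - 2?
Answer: 144611/174902 ≈ 0.82681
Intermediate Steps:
U(M) = -16 + 8*M (U(M) = 8*(M - 2) = 8*(-2 + M) = -16 + 8*M)
R(c) = -16 + c² + 8*c + 2*c²/(-195 + c) (R(c) = (c² + ((c + c)/(c - 195))*c) + (-16 + 8*c) = (c² + ((2*c)/(-195 + c))*c) + (-16 + 8*c) = (c² + (2*c/(-195 + c))*c) + (-16 + 8*c) = (c² + 2*c²/(-195 + c)) + (-16 + 8*c) = -16 + c² + 8*c + 2*c²/(-195 + c))
(R(90) + 12009)/(21737 + (57 + 0)²) = ((3120 + 90³ - 1576*90 - 185*90²)/(-195 + 90) + 12009)/(21737 + (57 + 0)²) = ((3120 + 729000 - 141840 - 185*8100)/(-105) + 12009)/(21737 + 57²) = (-(3120 + 729000 - 141840 - 1498500)/105 + 12009)/(21737 + 3249) = (-1/105*(-908220) + 12009)/24986 = (60548/7 + 12009)*(1/24986) = (144611/7)*(1/24986) = 144611/174902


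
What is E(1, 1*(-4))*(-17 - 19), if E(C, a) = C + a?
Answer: 108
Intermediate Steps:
E(1, 1*(-4))*(-17 - 19) = (1 + 1*(-4))*(-17 - 19) = (1 - 4)*(-36) = -3*(-36) = 108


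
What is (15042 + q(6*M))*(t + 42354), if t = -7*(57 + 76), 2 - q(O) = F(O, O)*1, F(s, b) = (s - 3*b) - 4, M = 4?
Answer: 625321608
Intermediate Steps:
F(s, b) = -4 + s - 3*b
q(O) = 6 + 2*O (q(O) = 2 - (-4 + O - 3*O) = 2 - (-4 - 2*O) = 2 + (4 + 2*O) = 6 + 2*O)
t = -931 (t = -7*133 = -931)
(15042 + q(6*M))*(t + 42354) = (15042 + (6 + 2*(6*4)))*(-931 + 42354) = (15042 + (6 + 2*24))*41423 = (15042 + (6 + 48))*41423 = (15042 + 54)*41423 = 15096*41423 = 625321608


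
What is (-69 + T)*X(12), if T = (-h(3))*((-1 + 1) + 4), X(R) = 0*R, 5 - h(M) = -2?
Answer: 0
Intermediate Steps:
h(M) = 7 (h(M) = 5 - 1*(-2) = 5 + 2 = 7)
X(R) = 0
T = -28 (T = (-1*7)*((-1 + 1) + 4) = -7*(0 + 4) = -7*4 = -28)
(-69 + T)*X(12) = (-69 - 28)*0 = -97*0 = 0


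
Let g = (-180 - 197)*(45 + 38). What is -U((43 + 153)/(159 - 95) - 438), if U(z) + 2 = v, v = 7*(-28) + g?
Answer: 31489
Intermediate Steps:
g = -31291 (g = -377*83 = -31291)
v = -31487 (v = 7*(-28) - 31291 = -196 - 31291 = -31487)
U(z) = -31489 (U(z) = -2 - 31487 = -31489)
-U((43 + 153)/(159 - 95) - 438) = -1*(-31489) = 31489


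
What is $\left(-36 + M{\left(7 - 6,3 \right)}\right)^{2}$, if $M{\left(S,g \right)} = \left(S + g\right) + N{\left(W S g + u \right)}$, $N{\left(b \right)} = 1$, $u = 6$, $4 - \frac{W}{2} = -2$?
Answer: $961$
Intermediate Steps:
$W = 12$ ($W = 8 - -4 = 8 + 4 = 12$)
$M{\left(S,g \right)} = 1 + S + g$ ($M{\left(S,g \right)} = \left(S + g\right) + 1 = 1 + S + g$)
$\left(-36 + M{\left(7 - 6,3 \right)}\right)^{2} = \left(-36 + \left(1 + \left(7 - 6\right) + 3\right)\right)^{2} = \left(-36 + \left(1 + 1 + 3\right)\right)^{2} = \left(-36 + 5\right)^{2} = \left(-31\right)^{2} = 961$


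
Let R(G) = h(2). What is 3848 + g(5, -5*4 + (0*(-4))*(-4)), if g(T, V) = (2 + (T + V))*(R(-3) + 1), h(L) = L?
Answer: 3809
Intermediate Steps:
R(G) = 2
g(T, V) = 6 + 3*T + 3*V (g(T, V) = (2 + (T + V))*(2 + 1) = (2 + T + V)*3 = 6 + 3*T + 3*V)
3848 + g(5, -5*4 + (0*(-4))*(-4)) = 3848 + (6 + 3*5 + 3*(-5*4 + (0*(-4))*(-4))) = 3848 + (6 + 15 + 3*(-20 + 0*(-4))) = 3848 + (6 + 15 + 3*(-20 + 0)) = 3848 + (6 + 15 + 3*(-20)) = 3848 + (6 + 15 - 60) = 3848 - 39 = 3809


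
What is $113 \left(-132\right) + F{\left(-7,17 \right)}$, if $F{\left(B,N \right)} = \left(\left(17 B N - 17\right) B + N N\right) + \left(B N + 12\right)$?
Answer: $-454$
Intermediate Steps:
$F{\left(B,N \right)} = 12 + N^{2} + B N + B \left(-17 + 17 B N\right)$ ($F{\left(B,N \right)} = \left(\left(17 B N - 17\right) B + N^{2}\right) + \left(12 + B N\right) = \left(\left(-17 + 17 B N\right) B + N^{2}\right) + \left(12 + B N\right) = \left(B \left(-17 + 17 B N\right) + N^{2}\right) + \left(12 + B N\right) = \left(N^{2} + B \left(-17 + 17 B N\right)\right) + \left(12 + B N\right) = 12 + N^{2} + B N + B \left(-17 + 17 B N\right)$)
$113 \left(-132\right) + F{\left(-7,17 \right)} = 113 \left(-132\right) + \left(12 + 17^{2} - -119 - 119 + 17 \cdot 17 \left(-7\right)^{2}\right) = -14916 + \left(12 + 289 + 119 - 119 + 17 \cdot 17 \cdot 49\right) = -14916 + \left(12 + 289 + 119 - 119 + 14161\right) = -14916 + 14462 = -454$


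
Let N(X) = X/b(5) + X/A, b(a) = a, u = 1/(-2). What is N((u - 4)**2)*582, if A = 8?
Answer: 306423/80 ≈ 3830.3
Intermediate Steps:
u = -1/2 ≈ -0.50000
N(X) = 13*X/40 (N(X) = X/5 + X/8 = 13*X/40)
N((u - 4)**2)*582 = (13*(-1/2 - 4)**2/40)*582 = (13*(-9/2)**2/40)*582 = ((13/40)*(81/4))*582 = (1053/160)*582 = 306423/80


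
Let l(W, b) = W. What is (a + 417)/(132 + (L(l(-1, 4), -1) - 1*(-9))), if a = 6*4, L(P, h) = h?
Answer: 63/20 ≈ 3.1500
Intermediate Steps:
a = 24
(a + 417)/(132 + (L(l(-1, 4), -1) - 1*(-9))) = (24 + 417)/(132 + (-1 - 1*(-9))) = 441/(132 + (-1 + 9)) = 441/(132 + 8) = 441/140 = 441*(1/140) = 63/20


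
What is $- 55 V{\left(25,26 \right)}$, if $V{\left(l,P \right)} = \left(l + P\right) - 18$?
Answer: $-1815$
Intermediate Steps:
$V{\left(l,P \right)} = -18 + P + l$ ($V{\left(l,P \right)} = \left(P + l\right) - 18 = -18 + P + l$)
$- 55 V{\left(25,26 \right)} = - 55 \left(-18 + 26 + 25\right) = \left(-55\right) 33 = -1815$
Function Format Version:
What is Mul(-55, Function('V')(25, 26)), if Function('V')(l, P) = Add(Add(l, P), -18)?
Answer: -1815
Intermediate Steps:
Function('V')(l, P) = Add(-18, P, l) (Function('V')(l, P) = Add(Add(P, l), -18) = Add(-18, P, l))
Mul(-55, Function('V')(25, 26)) = Mul(-55, Add(-18, 26, 25)) = Mul(-55, 33) = -1815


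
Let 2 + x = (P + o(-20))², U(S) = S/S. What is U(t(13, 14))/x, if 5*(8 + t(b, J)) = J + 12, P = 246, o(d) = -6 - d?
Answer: 1/67598 ≈ 1.4793e-5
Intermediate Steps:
t(b, J) = -28/5 + J/5 (t(b, J) = -8 + (J + 12)/5 = -8 + (12 + J)/5 = -8 + (12/5 + J/5) = -28/5 + J/5)
U(S) = 1
x = 67598 (x = -2 + (246 + (-6 - 1*(-20)))² = -2 + (246 + (-6 + 20))² = -2 + (246 + 14)² = -2 + 260² = -2 + 67600 = 67598)
U(t(13, 14))/x = 1/67598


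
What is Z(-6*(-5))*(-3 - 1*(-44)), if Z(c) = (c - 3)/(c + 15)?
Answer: 123/5 ≈ 24.600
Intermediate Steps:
Z(c) = (-3 + c)/(15 + c)
Z(-6*(-5))*(-3 - 1*(-44)) = ((-3 - 6*(-5))/(15 - 6*(-5)))*(-3 - 1*(-44)) = ((-3 + 30)/(15 + 30))*(-3 + 44) = (27/45)*41 = ((1/45)*27)*41 = (⅗)*41 = 123/5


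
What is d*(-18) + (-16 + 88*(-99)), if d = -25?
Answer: -8278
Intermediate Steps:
d*(-18) + (-16 + 88*(-99)) = -25*(-18) + (-16 + 88*(-99)) = 450 + (-16 - 8712) = 450 - 8728 = -8278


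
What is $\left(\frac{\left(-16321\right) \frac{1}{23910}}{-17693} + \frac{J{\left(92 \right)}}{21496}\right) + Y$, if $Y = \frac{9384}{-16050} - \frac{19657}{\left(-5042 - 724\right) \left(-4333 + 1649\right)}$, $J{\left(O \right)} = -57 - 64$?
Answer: $- \frac{3514663669508426493}{5941614549372064225} \approx -0.59153$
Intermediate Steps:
$J{\left(O \right)} = -121$
$Y = - \frac{2205178081}{3763468200}$ ($Y = 9384 \left(- \frac{1}{16050}\right) - \frac{19657}{\left(-5766\right) \left(-2684\right)} = - \frac{1564}{2675} - \frac{19657}{15475944} = - \frac{1564}{2675} - \frac{1787}{1406904} = - \frac{2205178081}{3763468200} \approx -0.58594$)
$\left(\frac{\left(-16321\right) \frac{1}{23910}}{-17693} + \frac{J{\left(92 \right)}}{21496}\right) + Y = \left(\frac{\left(-16321\right) \frac{1}{23910}}{-17693} - \frac{121}{21496}\right) - \frac{2205178081}{3763468200} = \left(\left(-16321\right) \frac{1}{23910} \left(- \frac{1}{17693}\right) - \frac{121}{21496}\right) - \frac{2205178081}{3763468200} = \left(\left(- \frac{16321}{23910}\right) \left(- \frac{1}{17693}\right) - \frac{121}{21496}\right) - \frac{2205178081}{3763468200} = \left(\frac{16321}{423039630} - \frac{121}{21496}\right) - \frac{2205178081}{3763468200} = - \frac{25418479507}{4546829943240} - \frac{2205178081}{3763468200} = - \frac{3514663669508426493}{5941614549372064225}$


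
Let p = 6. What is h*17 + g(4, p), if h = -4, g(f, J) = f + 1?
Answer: -63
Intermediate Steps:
g(f, J) = 1 + f
h*17 + g(4, p) = -4*17 + (1 + 4) = -68 + 5 = -63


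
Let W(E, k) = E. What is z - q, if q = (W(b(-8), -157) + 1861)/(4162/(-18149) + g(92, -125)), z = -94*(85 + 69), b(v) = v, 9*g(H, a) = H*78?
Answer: -628358161163/43399922 ≈ -14478.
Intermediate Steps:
g(H, a) = 26*H/3 (g(H, a) = (H*78)/9 = (78*H)/9 = 26*H/3)
z = -14476 (z = -94*154 = -14476)
q = 100890291/43399922 (q = (-8 + 1861)/(4162/(-18149) + (26/3)*92) = 1853/(4162*(-1/18149) + 2392/3) = 1853/(-4162/18149 + 2392/3) = 1853/(43399922/54447) = 1853*(54447/43399922) = 100890291/43399922 ≈ 2.3247)
z - q = -14476 - 1*100890291/43399922 = -14476 - 100890291/43399922 = -628358161163/43399922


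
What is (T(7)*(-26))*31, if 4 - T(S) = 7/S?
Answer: -2418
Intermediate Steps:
T(S) = 4 - 7/S
(T(7)*(-26))*31 = ((4 - 7/7)*(-26))*31 = ((4 - 7*⅐)*(-26))*31 = ((4 - 1)*(-26))*31 = (3*(-26))*31 = -78*31 = -2418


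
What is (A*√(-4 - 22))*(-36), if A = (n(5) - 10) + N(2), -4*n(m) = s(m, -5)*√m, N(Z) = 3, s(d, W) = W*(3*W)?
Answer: I*√26*(252 + 675*√5) ≈ 8981.1*I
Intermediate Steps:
s(d, W) = 3*W²
n(m) = -75*√m/4 (n(m) = -3*(-5)²*√m/4 = -3*25*√m/4 = -75*√m/4)
A = -7 - 75*√5/4 (A = (-75*√5/4 - 10) + 3 = (-10 - 75*√5/4) + 3 = -7 - 75*√5/4 ≈ -48.926)
(A*√(-4 - 22))*(-36) = ((-7 - 75*√5/4)*√(-4 - 22))*(-36) = ((-7 - 75*√5/4)*√(-26))*(-36) = ((-7 - 75*√5/4)*(I*√26))*(-36) = (I*√26*(-7 - 75*√5/4))*(-36) = -36*I*√26*(-7 - 75*√5/4)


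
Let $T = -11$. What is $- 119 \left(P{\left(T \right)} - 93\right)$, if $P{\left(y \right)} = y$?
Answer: $12376$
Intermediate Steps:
$- 119 \left(P{\left(T \right)} - 93\right) = - 119 \left(-11 - 93\right) = \left(-119\right) \left(-104\right) = 12376$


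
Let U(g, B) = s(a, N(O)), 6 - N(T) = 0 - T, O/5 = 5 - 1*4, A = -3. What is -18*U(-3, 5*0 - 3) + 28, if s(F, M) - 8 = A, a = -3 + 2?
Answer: -62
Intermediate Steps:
O = 5 (O = 5*(5 - 1*4) = 5*(5 - 4) = 5*1 = 5)
a = -1
N(T) = 6 + T (N(T) = 6 - (0 - T) = 6 - (-1)*T = 6 + T)
s(F, M) = 5 (s(F, M) = 8 - 3 = 5)
U(g, B) = 5
-18*U(-3, 5*0 - 3) + 28 = -18*5 + 28 = -90 + 28 = -62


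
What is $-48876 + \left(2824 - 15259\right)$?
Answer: $-61311$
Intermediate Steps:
$-48876 + \left(2824 - 15259\right) = -48876 - 12435 = -61311$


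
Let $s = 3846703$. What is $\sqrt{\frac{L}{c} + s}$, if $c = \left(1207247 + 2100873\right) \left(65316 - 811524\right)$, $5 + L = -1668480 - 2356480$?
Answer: $\frac{\sqrt{406956963440972897572678737}}{10285606704} \approx 1961.3$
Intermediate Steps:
$L = -4024965$ ($L = -5 - 4024960 = -4024965$)
$c = -2468545608960$ ($c = 3308120 \left(-746208\right) = -2468545608960$)
$\sqrt{\frac{L}{c} + s} = \sqrt{- \frac{4024965}{-2468545608960} + 3846703} = \sqrt{\left(-4024965\right) \left(- \frac{1}{2468545608960}\right) + 3846703} = \sqrt{\frac{268331}{164569707264} + 3846703} = \sqrt{\frac{633050786641818923}{164569707264}} = \frac{\sqrt{406956963440972897572678737}}{10285606704}$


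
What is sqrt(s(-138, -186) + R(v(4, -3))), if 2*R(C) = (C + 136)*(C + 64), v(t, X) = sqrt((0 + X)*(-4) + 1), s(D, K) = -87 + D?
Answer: sqrt(16534 + 400*sqrt(13))/2 ≈ 67.038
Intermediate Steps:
v(t, X) = sqrt(1 - 4*X) (v(t, X) = sqrt(X*(-4) + 1) = sqrt(-4*X + 1) = sqrt(1 - 4*X))
R(C) = (64 + C)*(136 + C)/2 (R(C) = ((C + 136)*(C + 64))/2 = ((136 + C)*(64 + C))/2 = ((64 + C)*(136 + C))/2 = (64 + C)*(136 + C)/2)
sqrt(s(-138, -186) + R(v(4, -3))) = sqrt((-87 - 138) + (4352 + (sqrt(1 - 4*(-3)))**2/2 + 100*sqrt(1 - 4*(-3)))) = sqrt(-225 + (4352 + (sqrt(1 + 12))**2/2 + 100*sqrt(1 + 12))) = sqrt(-225 + (4352 + (sqrt(13))**2/2 + 100*sqrt(13))) = sqrt(-225 + (4352 + (1/2)*13 + 100*sqrt(13))) = sqrt(-225 + (4352 + 13/2 + 100*sqrt(13))) = sqrt(-225 + (8717/2 + 100*sqrt(13))) = sqrt(8267/2 + 100*sqrt(13))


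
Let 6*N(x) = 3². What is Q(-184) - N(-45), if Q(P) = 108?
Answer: 213/2 ≈ 106.50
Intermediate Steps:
N(x) = 3/2 (N(x) = (⅙)*3² = (⅙)*9 = 3/2)
Q(-184) - N(-45) = 108 - 1*3/2 = 108 - 3/2 = 213/2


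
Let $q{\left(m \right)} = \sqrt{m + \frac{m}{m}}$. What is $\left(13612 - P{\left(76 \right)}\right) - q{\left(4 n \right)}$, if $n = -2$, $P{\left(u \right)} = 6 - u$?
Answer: $13682 - i \sqrt{7} \approx 13682.0 - 2.6458 i$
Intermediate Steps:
$q{\left(m \right)} = \sqrt{1 + m}$ ($q{\left(m \right)} = \sqrt{m + 1} = \sqrt{1 + m}$)
$\left(13612 - P{\left(76 \right)}\right) - q{\left(4 n \right)} = \left(13612 - \left(6 - 76\right)\right) - \sqrt{1 + 4 \left(-2\right)} = \left(13612 - \left(6 - 76\right)\right) - \sqrt{1 - 8} = \left(13612 - -70\right) - \sqrt{-7} = \left(13612 + 70\right) - i \sqrt{7} = 13682 - i \sqrt{7}$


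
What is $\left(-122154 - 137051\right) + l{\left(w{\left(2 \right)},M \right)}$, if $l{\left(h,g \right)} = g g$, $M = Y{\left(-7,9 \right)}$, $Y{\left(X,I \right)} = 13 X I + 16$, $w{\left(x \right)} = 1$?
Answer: $385604$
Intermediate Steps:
$Y{\left(X,I \right)} = 16 + 13 I X$ ($Y{\left(X,I \right)} = 13 I X + 16 = 16 + 13 I X$)
$M = -803$ ($M = 16 + 13 \cdot 9 \left(-7\right) = 16 - 819 = -803$)
$l{\left(h,g \right)} = g^{2}$
$\left(-122154 - 137051\right) + l{\left(w{\left(2 \right)},M \right)} = \left(-122154 - 137051\right) + \left(-803\right)^{2} = -259205 + 644809 = 385604$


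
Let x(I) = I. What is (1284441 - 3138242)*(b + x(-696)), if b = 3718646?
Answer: -6892339427950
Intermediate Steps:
(1284441 - 3138242)*(b + x(-696)) = (1284441 - 3138242)*(3718646 - 696) = -1853801*3717950 = -6892339427950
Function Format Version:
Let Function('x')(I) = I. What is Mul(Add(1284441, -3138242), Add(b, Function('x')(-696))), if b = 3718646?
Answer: -6892339427950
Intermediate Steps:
Mul(Add(1284441, -3138242), Add(b, Function('x')(-696))) = Mul(Add(1284441, -3138242), Add(3718646, -696)) = Mul(-1853801, 3717950) = -6892339427950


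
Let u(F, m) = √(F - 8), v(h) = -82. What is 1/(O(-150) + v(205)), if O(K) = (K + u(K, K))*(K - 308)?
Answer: 34309/2370786318 + 229*I*√158/2370786318 ≈ 1.4472e-5 + 1.2141e-6*I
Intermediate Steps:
u(F, m) = √(-8 + F)
O(K) = (-308 + K)*(K + √(-8 + K)) (O(K) = (K + √(-8 + K))*(K - 308) = (K + √(-8 + K))*(-308 + K) = (-308 + K)*(K + √(-8 + K)))
1/(O(-150) + v(205)) = 1/(((-150)² - 308*(-150) - 308*√(-8 - 150) - 150*√(-8 - 150)) - 82) = 1/((22500 + 46200 - 308*I*√158 - 150*I*√158) - 82) = 1/((68700 - 458*I*√158) - 82) = 1/(68618 - 458*I*√158)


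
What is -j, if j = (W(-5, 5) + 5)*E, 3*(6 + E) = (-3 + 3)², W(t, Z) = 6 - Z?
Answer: 36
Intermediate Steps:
E = -6 (E = -6 + (-3 + 3)²/3 = -6 + (⅓)*0² = -6 + (⅓)*0 = -6 + 0 = -6)
j = -36 (j = ((6 - 1*5) + 5)*(-6) = ((6 - 5) + 5)*(-6) = (1 + 5)*(-6) = 6*(-6) = -36)
-j = -1*(-36) = 36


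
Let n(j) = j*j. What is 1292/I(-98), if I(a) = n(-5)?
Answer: 1292/25 ≈ 51.680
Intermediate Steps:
n(j) = j²
I(a) = 25 (I(a) = (-5)² = 25)
1292/I(-98) = 1292/25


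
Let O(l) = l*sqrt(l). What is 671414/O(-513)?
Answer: 671414*I*sqrt(57)/87723 ≈ 57.785*I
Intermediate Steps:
O(l) = l**(3/2)
671414/O(-513) = 671414/((-513)**(3/2)) = 671414/((-1539*I*sqrt(57))) = 671414*(I*sqrt(57)/87723) = 671414*I*sqrt(57)/87723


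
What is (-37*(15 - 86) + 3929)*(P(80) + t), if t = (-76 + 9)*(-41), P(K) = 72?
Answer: 18481364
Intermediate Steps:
t = 2747 (t = -67*(-41) = 2747)
(-37*(15 - 86) + 3929)*(P(80) + t) = (-37*(15 - 86) + 3929)*(72 + 2747) = (-37*(-71) + 3929)*2819 = (2627 + 3929)*2819 = 6556*2819 = 18481364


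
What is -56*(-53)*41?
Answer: 121688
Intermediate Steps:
-56*(-53)*41 = 2968*41 = 121688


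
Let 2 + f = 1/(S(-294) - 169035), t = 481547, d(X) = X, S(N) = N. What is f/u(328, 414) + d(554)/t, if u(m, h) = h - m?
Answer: -155012714597/7012428988818 ≈ -0.022105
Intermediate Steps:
f = -338659/169329 (f = -2 + 1/(-294 - 169035) = -2 + 1/(-169329) = -2 - 1/169329 = -338659/169329 ≈ -2.0000)
f/u(328, 414) + d(554)/t = -338659/(169329*(414 - 1*328)) + 554/481547 = -338659/(169329*(414 - 328)) + 554*(1/481547) = -338659/169329/86 + 554/481547 = -338659/169329*1/86 + 554/481547 = -338659/14562294 + 554/481547 = -155012714597/7012428988818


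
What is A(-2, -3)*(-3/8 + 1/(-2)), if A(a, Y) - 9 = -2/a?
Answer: -35/4 ≈ -8.7500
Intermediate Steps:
A(a, Y) = 9 - 2/a
A(-2, -3)*(-3/8 + 1/(-2)) = (9 - 2/(-2))*(-3/8 + 1/(-2)) = (9 - 2*(-½))*(-3*⅛ + 1*(-½)) = (9 + 1)*(-3/8 - ½) = 10*(-7/8) = -35/4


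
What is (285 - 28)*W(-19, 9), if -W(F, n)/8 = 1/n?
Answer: -2056/9 ≈ -228.44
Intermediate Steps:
W(F, n) = -8/n
(285 - 28)*W(-19, 9) = (285 - 28)*(-8/9) = 257*(-8*⅑) = 257*(-8/9) = -2056/9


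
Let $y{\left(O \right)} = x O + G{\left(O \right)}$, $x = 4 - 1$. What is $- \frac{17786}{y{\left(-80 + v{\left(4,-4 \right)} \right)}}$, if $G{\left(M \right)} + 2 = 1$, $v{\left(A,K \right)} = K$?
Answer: $\frac{17786}{253} \approx 70.3$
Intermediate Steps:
$x = 3$ ($x = 4 - 1 = 3$)
$G{\left(M \right)} = -1$ ($G{\left(M \right)} = -2 + 1 = -1$)
$y{\left(O \right)} = -1 + 3 O$ ($y{\left(O \right)} = 3 O - 1 = -1 + 3 O$)
$- \frac{17786}{y{\left(-80 + v{\left(4,-4 \right)} \right)}} = - \frac{17786}{-1 + 3 \left(-80 - 4\right)} = - \frac{17786}{-1 + 3 \left(-84\right)} = - \frac{17786}{-1 - 252} = - \frac{17786}{-253} = \left(-17786\right) \left(- \frac{1}{253}\right) = \frac{17786}{253}$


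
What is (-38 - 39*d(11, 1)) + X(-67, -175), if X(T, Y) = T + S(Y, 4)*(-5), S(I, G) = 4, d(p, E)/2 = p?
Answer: -983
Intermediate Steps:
d(p, E) = 2*p
X(T, Y) = -20 + T (X(T, Y) = T + 4*(-5) = T - 20 = -20 + T)
(-38 - 39*d(11, 1)) + X(-67, -175) = (-38 - 78*11) + (-20 - 67) = (-38 - 39*22) - 87 = (-38 - 858) - 87 = -896 - 87 = -983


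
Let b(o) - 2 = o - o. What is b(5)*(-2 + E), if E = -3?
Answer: -10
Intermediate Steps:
b(o) = 2 (b(o) = 2 + (o - o) = 2 + 0 = 2)
b(5)*(-2 + E) = 2*(-2 - 3) = 2*(-5) = -10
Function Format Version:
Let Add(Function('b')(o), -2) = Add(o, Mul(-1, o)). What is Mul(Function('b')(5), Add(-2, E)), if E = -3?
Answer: -10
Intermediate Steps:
Function('b')(o) = 2 (Function('b')(o) = Add(2, Add(o, Mul(-1, o))) = Add(2, 0) = 2)
Mul(Function('b')(5), Add(-2, E)) = Mul(2, Add(-2, -3)) = Mul(2, -5) = -10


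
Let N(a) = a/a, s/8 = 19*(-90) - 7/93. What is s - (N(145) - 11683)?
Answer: -185870/93 ≈ -1998.6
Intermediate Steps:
s = -1272296/93 (s = 8*(19*(-90) - 7/93) = 8*(-1710 - 7*1/93) = 8*(-1710 - 7/93) = 8*(-159037/93) = -1272296/93 ≈ -13681.)
N(a) = 1
s - (N(145) - 11683) = -1272296/93 - (1 - 11683) = -1272296/93 - 1*(-11682) = -1272296/93 + 11682 = -185870/93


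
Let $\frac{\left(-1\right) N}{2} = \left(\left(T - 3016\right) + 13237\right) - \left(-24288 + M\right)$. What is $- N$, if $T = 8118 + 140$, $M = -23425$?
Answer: $132384$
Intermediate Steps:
$T = 8258$
$N = -132384$ ($N = - 2 \left(\left(\left(8258 - 3016\right) + 13237\right) - \left(-24288 - 23425\right)\right) = - 2 \left(\left(5242 + 13237\right) - -47713\right) = - 2 \left(18479 + 47713\right) = \left(-2\right) 66192 = -132384$)
$- N = \left(-1\right) \left(-132384\right) = 132384$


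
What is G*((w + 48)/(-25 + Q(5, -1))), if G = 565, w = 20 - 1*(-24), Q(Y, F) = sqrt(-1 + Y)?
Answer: -2260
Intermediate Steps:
w = 44 (w = 20 + 24 = 44)
G*((w + 48)/(-25 + Q(5, -1))) = 565*((44 + 48)/(-25 + sqrt(-1 + 5))) = 565*(92/(-25 + sqrt(4))) = 565*(92/(-25 + 2)) = 565*(92/(-23)) = 565*(92*(-1/23)) = 565*(-4) = -2260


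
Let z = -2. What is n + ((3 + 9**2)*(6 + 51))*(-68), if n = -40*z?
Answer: -325504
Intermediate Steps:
n = 80 (n = -40*(-2) = 80)
n + ((3 + 9**2)*(6 + 51))*(-68) = 80 + ((3 + 9**2)*(6 + 51))*(-68) = 80 + ((3 + 81)*57)*(-68) = 80 + (84*57)*(-68) = 80 + 4788*(-68) = 80 - 325584 = -325504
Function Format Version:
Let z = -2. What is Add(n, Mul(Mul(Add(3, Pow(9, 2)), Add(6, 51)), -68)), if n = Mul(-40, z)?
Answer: -325504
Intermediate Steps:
n = 80 (n = Mul(-40, -2) = 80)
Add(n, Mul(Mul(Add(3, Pow(9, 2)), Add(6, 51)), -68)) = Add(80, Mul(Mul(Add(3, Pow(9, 2)), Add(6, 51)), -68)) = Add(80, Mul(Mul(Add(3, 81), 57), -68)) = Add(80, Mul(Mul(84, 57), -68)) = Add(80, Mul(4788, -68)) = Add(80, -325584) = -325504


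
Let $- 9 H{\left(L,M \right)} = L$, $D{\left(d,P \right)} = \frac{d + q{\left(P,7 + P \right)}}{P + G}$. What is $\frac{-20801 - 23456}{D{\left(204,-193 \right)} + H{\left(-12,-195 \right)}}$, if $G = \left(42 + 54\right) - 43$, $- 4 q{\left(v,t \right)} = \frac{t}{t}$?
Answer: $\frac{14870352}{41} \approx 3.6269 \cdot 10^{5}$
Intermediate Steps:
$q{\left(v,t \right)} = - \frac{1}{4}$ ($q{\left(v,t \right)} = - \frac{t \frac{1}{t}}{4} = \left(- \frac{1}{4}\right) 1 = - \frac{1}{4}$)
$G = 53$ ($G = 96 - 43 = 53$)
$D{\left(d,P \right)} = \frac{- \frac{1}{4} + d}{53 + P}$ ($D{\left(d,P \right)} = \frac{d - \frac{1}{4}}{P + 53} = \frac{- \frac{1}{4} + d}{53 + P}$)
$H{\left(L,M \right)} = - \frac{L}{9}$
$\frac{-20801 - 23456}{D{\left(204,-193 \right)} + H{\left(-12,-195 \right)}} = \frac{-20801 - 23456}{\frac{- \frac{1}{4} + 204}{53 - 193} - - \frac{4}{3}} = - \frac{44257}{\frac{1}{-140} \cdot \frac{815}{4} + \frac{4}{3}} = - \frac{44257}{\left(- \frac{1}{140}\right) \frac{815}{4} + \frac{4}{3}} = - \frac{44257}{- \frac{163}{112} + \frac{4}{3}} = - \frac{44257}{- \frac{41}{336}} = \left(-44257\right) \left(- \frac{336}{41}\right) = \frac{14870352}{41}$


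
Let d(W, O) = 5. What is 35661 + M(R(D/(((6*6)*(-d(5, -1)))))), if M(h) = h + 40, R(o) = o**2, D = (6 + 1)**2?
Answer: 1156714801/32400 ≈ 35701.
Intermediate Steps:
D = 49 (D = 7**2 = 49)
M(h) = 40 + h
35661 + M(R(D/(((6*6)*(-d(5, -1)))))) = 35661 + (40 + (49/(((6*6)*(-1*5))))**2) = 35661 + (40 + (49/((36*(-5))))**2) = 35661 + (40 + (49/(-180))**2) = 35661 + (40 + (49*(-1/180))**2) = 35661 + (40 + (-49/180)**2) = 35661 + (40 + 2401/32400) = 35661 + 1298401/32400 = 1156714801/32400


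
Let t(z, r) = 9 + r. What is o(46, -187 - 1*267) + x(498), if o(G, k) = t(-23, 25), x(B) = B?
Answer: 532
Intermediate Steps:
o(G, k) = 34 (o(G, k) = 9 + 25 = 34)
o(46, -187 - 1*267) + x(498) = 34 + 498 = 532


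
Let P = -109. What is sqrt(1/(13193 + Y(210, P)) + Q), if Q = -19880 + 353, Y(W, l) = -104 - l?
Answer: I*sqrt(3401353519310)/13198 ≈ 139.74*I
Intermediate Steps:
Q = -19527
sqrt(1/(13193 + Y(210, P)) + Q) = sqrt(1/(13193 + (-104 - 1*(-109))) - 19527) = sqrt(1/(13193 + (-104 + 109)) - 19527) = sqrt(1/(13193 + 5) - 19527) = sqrt(1/13198 - 19527) = sqrt(-257717345/13198) = I*sqrt(3401353519310)/13198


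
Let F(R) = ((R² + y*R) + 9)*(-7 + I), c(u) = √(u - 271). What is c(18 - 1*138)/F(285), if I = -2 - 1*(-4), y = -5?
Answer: -I*√391/399045 ≈ -4.9553e-5*I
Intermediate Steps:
c(u) = √(-271 + u)
I = 2 (I = -2 + 4 = 2)
F(R) = -45 - 5*R² + 25*R (F(R) = ((R² - 5*R) + 9)*(-7 + 2) = (9 + R² - 5*R)*(-5) = -45 - 5*R² + 25*R)
c(18 - 1*138)/F(285) = √(-271 + (18 - 1*138))/(-45 - 5*285² + 25*285) = √(-271 + (18 - 138))/(-45 - 5*81225 + 7125) = √(-271 - 120)/(-45 - 406125 + 7125) = √(-391)/(-399045) = (I*√391)*(-1/399045) = -I*√391/399045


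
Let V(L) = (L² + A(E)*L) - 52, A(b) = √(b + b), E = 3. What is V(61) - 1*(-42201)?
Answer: 45870 + 61*√6 ≈ 46019.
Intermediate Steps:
A(b) = √2*√b (A(b) = √(2*b) = √2*√b)
V(L) = -52 + L² + L*√6 (V(L) = (L² + (√2*√3)*L) - 52 = (L² + √6*L) - 52 = (L² + L*√6) - 52 = -52 + L² + L*√6)
V(61) - 1*(-42201) = (-52 + 61² + 61*√6) - 1*(-42201) = (-52 + 3721 + 61*√6) + 42201 = (3669 + 61*√6) + 42201 = 45870 + 61*√6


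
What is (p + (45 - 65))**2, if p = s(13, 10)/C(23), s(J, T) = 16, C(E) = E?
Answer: 197136/529 ≈ 372.66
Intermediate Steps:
p = 16/23 ≈ 0.69565
(p + (45 - 65))**2 = (16/23 + (45 - 65))**2 = (16/23 - 20)**2 = (-444/23)**2 = 197136/529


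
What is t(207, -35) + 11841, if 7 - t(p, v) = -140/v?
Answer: 11844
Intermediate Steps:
t(p, v) = 7 + 140/v (t(p, v) = 7 - (-140)/v = 7 + 140/v)
t(207, -35) + 11841 = (7 + 140/(-35)) + 11841 = (7 + 140*(-1/35)) + 11841 = (7 - 4) + 11841 = 3 + 11841 = 11844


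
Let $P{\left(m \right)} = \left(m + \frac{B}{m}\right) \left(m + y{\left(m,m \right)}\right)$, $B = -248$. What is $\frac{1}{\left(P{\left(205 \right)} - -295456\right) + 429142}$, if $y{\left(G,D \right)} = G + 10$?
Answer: $\frac{41}{33217786} \approx 1.2343 \cdot 10^{-6}$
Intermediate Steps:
$y{\left(G,D \right)} = 10 + G$
$P{\left(m \right)} = \left(10 + 2 m\right) \left(m - \frac{248}{m}\right)$ ($P{\left(m \right)} = \left(m - \frac{248}{m}\right) \left(m + \left(10 + m\right)\right) = \left(m - \frac{248}{m}\right) \left(10 + 2 m\right) = \left(10 + 2 m\right) \left(m - \frac{248}{m}\right)$)
$\frac{1}{\left(P{\left(205 \right)} - -295456\right) + 429142} = \frac{1}{\left(\left(-496 - \frac{2480}{205} + 2 \cdot 205^{2} + 10 \cdot 205\right) - -295456\right) + 429142} = \frac{1}{\left(\left(-496 - \frac{496}{41} + 2 \cdot 42025 + 2050\right) + 295456\right) + 429142} = \frac{1}{\left(\left(-496 - \frac{496}{41} + 84050 + 2050\right) + 295456\right) + 429142} = \frac{1}{\left(\frac{3509268}{41} + 295456\right) + 429142} = \frac{1}{\frac{15622964}{41} + 429142} = \frac{1}{\frac{33217786}{41}} = \frac{41}{33217786}$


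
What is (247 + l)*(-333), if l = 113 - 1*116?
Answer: -81252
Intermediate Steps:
l = -3 (l = 113 - 116 = -3)
(247 + l)*(-333) = (247 - 3)*(-333) = 244*(-333) = -81252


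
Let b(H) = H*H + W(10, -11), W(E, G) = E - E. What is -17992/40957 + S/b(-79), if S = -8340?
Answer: -453869452/255612637 ≈ -1.7756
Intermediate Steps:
W(E, G) = 0
b(H) = H² (b(H) = H*H + 0 = H² + 0 = H²)
-17992/40957 + S/b(-79) = -17992/40957 - 8340/((-79)²) = -17992*1/40957 - 8340/6241 = -17992/40957 - 8340*1/6241 = -17992/40957 - 8340/6241 = -453869452/255612637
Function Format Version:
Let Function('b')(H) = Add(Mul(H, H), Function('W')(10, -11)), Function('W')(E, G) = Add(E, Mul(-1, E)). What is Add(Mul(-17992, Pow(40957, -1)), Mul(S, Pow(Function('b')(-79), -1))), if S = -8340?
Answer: Rational(-453869452, 255612637) ≈ -1.7756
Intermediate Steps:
Function('W')(E, G) = 0
Function('b')(H) = Pow(H, 2) (Function('b')(H) = Add(Mul(H, H), 0) = Add(Pow(H, 2), 0) = Pow(H, 2))
Add(Mul(-17992, Pow(40957, -1)), Mul(S, Pow(Function('b')(-79), -1))) = Add(Mul(-17992, Pow(40957, -1)), Mul(-8340, Pow(Pow(-79, 2), -1))) = Add(Mul(-17992, Rational(1, 40957)), Mul(-8340, Pow(6241, -1))) = Add(Rational(-17992, 40957), Mul(-8340, Rational(1, 6241))) = Add(Rational(-17992, 40957), Rational(-8340, 6241)) = Rational(-453869452, 255612637)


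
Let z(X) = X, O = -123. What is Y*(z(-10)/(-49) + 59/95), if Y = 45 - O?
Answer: 92184/665 ≈ 138.62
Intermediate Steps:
Y = 168 (Y = 45 - 1*(-123) = 45 + 123 = 168)
Y*(z(-10)/(-49) + 59/95) = 168*(-10/(-49) + 59/95) = 168*(-10*(-1/49) + 59*(1/95)) = 168*(10/49 + 59/95) = 168*(3841/4655) = 92184/665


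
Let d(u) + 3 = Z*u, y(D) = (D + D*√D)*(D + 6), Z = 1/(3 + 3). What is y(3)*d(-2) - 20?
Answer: -110 - 90*√3 ≈ -265.88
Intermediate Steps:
Z = ⅙ (Z = 1/6 = ⅙ ≈ 0.16667)
y(D) = (6 + D)*(D + D^(3/2)) (y(D) = (D + D^(3/2))*(6 + D) = (6 + D)*(D + D^(3/2)))
d(u) = -3 + u/6
y(3)*d(-2) - 20 = (3² + 3^(5/2) + 6*3 + 6*3^(3/2))*(-3 + (⅙)*(-2)) - 20 = (9 + 9*√3 + 18 + 6*(3*√3))*(-3 - ⅓) - 20 = (9 + 9*√3 + 18 + 18*√3)*(-10/3) - 20 = (27 + 27*√3)*(-10/3) - 20 = (-90 - 90*√3) - 20 = -110 - 90*√3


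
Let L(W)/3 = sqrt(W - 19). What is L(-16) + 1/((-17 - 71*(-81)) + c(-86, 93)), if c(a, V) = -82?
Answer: 1/5652 + 3*I*sqrt(35) ≈ 0.00017693 + 17.748*I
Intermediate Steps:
L(W) = 3*sqrt(-19 + W) (L(W) = 3*sqrt(W - 19) = 3*sqrt(-19 + W))
L(-16) + 1/((-17 - 71*(-81)) + c(-86, 93)) = 3*sqrt(-19 - 16) + 1/((-17 - 71*(-81)) - 82) = 3*sqrt(-35) + 1/((-17 + 5751) - 82) = 3*(I*sqrt(35)) + 1/(5734 - 82) = 3*I*sqrt(35) + 1/5652 = 1/5652 + 3*I*sqrt(35)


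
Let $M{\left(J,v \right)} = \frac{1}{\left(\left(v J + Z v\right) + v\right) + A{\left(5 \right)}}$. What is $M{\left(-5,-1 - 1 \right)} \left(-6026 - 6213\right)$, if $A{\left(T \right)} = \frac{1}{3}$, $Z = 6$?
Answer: $\frac{36717}{11} \approx 3337.9$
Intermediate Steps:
$A{\left(T \right)} = \frac{1}{3}$
$M{\left(J,v \right)} = \frac{1}{\frac{1}{3} + 7 v + J v}$ ($M{\left(J,v \right)} = \frac{1}{\left(\left(v J + 6 v\right) + v\right) + \frac{1}{3}} = \frac{1}{\left(\left(J v + 6 v\right) + v\right) + \frac{1}{3}} = \frac{1}{\left(\left(6 v + J v\right) + v\right) + \frac{1}{3}} = \frac{1}{\left(7 v + J v\right) + \frac{1}{3}} = \frac{1}{\frac{1}{3} + 7 v + J v}$)
$M{\left(-5,-1 - 1 \right)} \left(-6026 - 6213\right) = \frac{3}{1 + 21 \left(-1 - 1\right) + 3 \left(-5\right) \left(-1 - 1\right)} \left(-6026 - 6213\right) = \frac{3}{1 + 21 \left(-1 - 1\right) + 3 \left(-5\right) \left(-1 - 1\right)} \left(-12239\right) = \frac{3}{1 + 21 \left(-2\right) + 3 \left(-5\right) \left(-2\right)} \left(-12239\right) = \frac{3}{1 - 42 + 30} \left(-12239\right) = \frac{3}{-11} \left(-12239\right) = 3 \left(- \frac{1}{11}\right) \left(-12239\right) = \left(- \frac{3}{11}\right) \left(-12239\right) = \frac{36717}{11}$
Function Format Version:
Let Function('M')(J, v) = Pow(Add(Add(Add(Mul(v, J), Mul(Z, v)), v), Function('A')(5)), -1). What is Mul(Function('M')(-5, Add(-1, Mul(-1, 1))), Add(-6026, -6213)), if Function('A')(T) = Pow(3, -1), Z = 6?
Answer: Rational(36717, 11) ≈ 3337.9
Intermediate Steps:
Function('A')(T) = Rational(1, 3)
Function('M')(J, v) = Pow(Add(Rational(1, 3), Mul(7, v), Mul(J, v)), -1) (Function('M')(J, v) = Pow(Add(Add(Add(Mul(v, J), Mul(6, v)), v), Rational(1, 3)), -1) = Pow(Add(Add(Add(Mul(J, v), Mul(6, v)), v), Rational(1, 3)), -1) = Pow(Add(Add(Add(Mul(6, v), Mul(J, v)), v), Rational(1, 3)), -1) = Pow(Add(Add(Mul(7, v), Mul(J, v)), Rational(1, 3)), -1) = Pow(Add(Rational(1, 3), Mul(7, v), Mul(J, v)), -1))
Mul(Function('M')(-5, Add(-1, Mul(-1, 1))), Add(-6026, -6213)) = Mul(Mul(3, Pow(Add(1, Mul(21, Add(-1, Mul(-1, 1))), Mul(3, -5, Add(-1, Mul(-1, 1)))), -1)), Add(-6026, -6213)) = Mul(Mul(3, Pow(Add(1, Mul(21, Add(-1, -1)), Mul(3, -5, Add(-1, -1))), -1)), -12239) = Mul(Mul(3, Pow(Add(1, Mul(21, -2), Mul(3, -5, -2)), -1)), -12239) = Mul(Mul(3, Pow(Add(1, -42, 30), -1)), -12239) = Mul(Mul(3, Pow(-11, -1)), -12239) = Mul(Mul(3, Rational(-1, 11)), -12239) = Mul(Rational(-3, 11), -12239) = Rational(36717, 11)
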